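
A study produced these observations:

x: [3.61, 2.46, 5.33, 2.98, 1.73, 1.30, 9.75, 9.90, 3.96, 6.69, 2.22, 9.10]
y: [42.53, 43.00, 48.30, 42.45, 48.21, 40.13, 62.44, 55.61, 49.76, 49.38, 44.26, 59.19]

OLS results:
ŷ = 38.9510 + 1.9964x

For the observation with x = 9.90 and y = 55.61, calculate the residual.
Residual = -3.1054

The residual is the difference between the actual value and the predicted value:

Residual = y - ŷ

Step 1: Calculate predicted value
ŷ = 38.9510 + 1.9964 × 9.90
ŷ = 58.7154

Step 2: Calculate residual
Residual = 55.61 - 58.7154
Residual = -3.1054

Sign check: y < ŷ, so the point is below the line and the fit overestimates here.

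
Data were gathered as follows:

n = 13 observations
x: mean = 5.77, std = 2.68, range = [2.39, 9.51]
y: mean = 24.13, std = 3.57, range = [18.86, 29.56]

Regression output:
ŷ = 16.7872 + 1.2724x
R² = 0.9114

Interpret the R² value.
The model explains 91.14% of the variance in y (R² = 0.9114), leaving 8.86% unexplained; the fit is strong.

The coefficient of determination R² is the fraction of the total variation in y that the fitted line accounts for.

Here R² = 0.9114:
- Explained: 91.14% of the variation in y
- Unexplained (residual): 100% − 91.14% = 8.86%
- Rule of thumb (below 0.3 weak; 0.3 to below 0.7 moderate; 0.7 and above strong) → strong

Equivalently, for simple linear regression R² = r², so |r| = √0.9114 ≈ 0.9547.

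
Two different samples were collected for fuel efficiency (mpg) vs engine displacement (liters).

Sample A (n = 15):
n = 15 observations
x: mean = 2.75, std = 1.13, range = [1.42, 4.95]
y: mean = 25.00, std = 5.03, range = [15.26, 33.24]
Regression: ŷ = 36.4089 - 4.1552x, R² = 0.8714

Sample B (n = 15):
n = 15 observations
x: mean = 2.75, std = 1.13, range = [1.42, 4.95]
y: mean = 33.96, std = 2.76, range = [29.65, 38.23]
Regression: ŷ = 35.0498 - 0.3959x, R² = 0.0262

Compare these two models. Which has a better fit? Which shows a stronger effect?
Model A has the better fit (R² = 0.8714 vs 0.0262). Model A shows the stronger effect (|β₁| = 4.1552 vs 0.3959).

Model Comparison:

Goodness of fit (R²):
- Model A: R² = 0.8714 → 87.14% of variance in fuel efficiency explained
- Model B: R² = 0.0262 → 2.62% of variance in fuel efficiency explained
- 0.8714 > 0.0262 → Model A has the better fit

Strength of effect — compare |β₁|:
- Model A: β₁ = -4.1552 → predicted fuel efficiency falls 4.1552 mpg per additional liter of engine displacement
- Model B: β₁ = -0.3959 → predicted fuel efficiency falls 0.3959 mpg per additional liter of engine displacement
- |-4.1552| > |-0.3959| → Model A shows the stronger marginal effect

Notes:
- A better fit (higher R²) doesn't necessarily mean a more important relationship.
- The two samples could reflect different populations, time periods, or measurement quality.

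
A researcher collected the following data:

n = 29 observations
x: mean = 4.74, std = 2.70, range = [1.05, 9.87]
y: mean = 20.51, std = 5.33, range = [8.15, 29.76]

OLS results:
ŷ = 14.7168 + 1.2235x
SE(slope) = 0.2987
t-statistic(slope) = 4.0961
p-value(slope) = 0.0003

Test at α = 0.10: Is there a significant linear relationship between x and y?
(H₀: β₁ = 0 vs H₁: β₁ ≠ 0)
Since p-value = 0.0003 < α = 0.10, reject H₀ — the slope is significantly different from 0.

Hypothesis test for the slope coefficient:

H₀: β₁ = 0 (no linear relationship)
H₁: β₁ ≠ 0 (linear relationship exists)

Test statistic: t = β̂₁ / SE(β̂₁) = 1.2235 / 0.2987 = 4.0961

With df = 27, the two-sided p-value for |t| = 4.0961 is 0.0003.

Decision rule: reject H₀ if p-value < α.
p-value = 0.0003 < α = 0.10 → reject H₀.

Conclusion: the linear association between x and y is significant at the 10% level.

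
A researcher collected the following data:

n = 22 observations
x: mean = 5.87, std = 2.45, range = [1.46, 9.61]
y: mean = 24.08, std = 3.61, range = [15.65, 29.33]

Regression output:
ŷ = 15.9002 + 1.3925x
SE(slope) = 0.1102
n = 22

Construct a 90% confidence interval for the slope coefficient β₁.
The 90% CI for β₁ is (1.2024, 1.5826)

Confidence interval for the slope:

The 90% CI for β₁ is: β̂₁ ± t*(α/2, n-2) × SE(β̂₁)

Step 1: Find critical t-value
- Confidence level = 0.9
- Degrees of freedom = n - 2 = 22 - 2 = 20
- t*(α/2, 20) = 1.7247

Step 2: Calculate margin of error
Margin = 1.7247 × 0.1102 = 0.1901

Step 3: Construct interval
CI = 1.3925 ± 0.1901
CI = (1.2024, 1.5826)

Interpretation: intervals built this way capture the true β₁ in 90% of repeated samples; here the plausible range for the per-unit effect of x on y is 1.2024 to 1.5826.
The interval does not include 0, suggesting a significant linear relationship.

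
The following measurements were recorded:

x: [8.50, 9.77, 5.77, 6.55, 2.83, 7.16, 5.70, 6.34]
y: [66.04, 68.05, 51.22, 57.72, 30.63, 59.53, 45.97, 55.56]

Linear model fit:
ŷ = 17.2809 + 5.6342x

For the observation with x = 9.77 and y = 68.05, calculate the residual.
Residual = -4.2770

The residual is the difference between the actual value and the predicted value:

Residual = y - ŷ

Step 1: Calculate predicted value
ŷ = 17.2809 + 5.6342 × 9.77
ŷ = 72.3270

Step 2: Calculate residual
Residual = 68.05 - 72.3270
Residual = -4.2770

The residual is negative, so the observed y = 68.05 sits below the regression line (the line overestimates it by 4.2770).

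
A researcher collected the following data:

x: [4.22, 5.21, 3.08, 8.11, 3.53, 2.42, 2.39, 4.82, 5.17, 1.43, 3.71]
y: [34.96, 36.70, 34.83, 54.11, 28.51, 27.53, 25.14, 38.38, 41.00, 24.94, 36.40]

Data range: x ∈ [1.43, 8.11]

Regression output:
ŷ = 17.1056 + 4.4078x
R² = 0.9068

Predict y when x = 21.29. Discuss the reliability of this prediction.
ŷ = 110.9477, but this is extrapolation (above the data range [1.43, 8.11]) and may be unreliable.

Prediction calculation:
ŷ = 17.1056 + 4.4078 × 21.29
ŷ = 110.9477

Reliability:
- Data range: x ∈ [1.43, 8.11]
- Prediction point: x = 21.29 is 13.18 units above the observed range → this is EXTRAPOLATION, not interpolation

Why that matters here:
- The standard error of prediction grows with (x − x̄)², and x = 21.29 is far from x̄ = 4.01
- R² describes fit only over the sampled x values; it says nothing about behaviour beyond them

Report the number if required, but flag clearly that it is an extrapolation.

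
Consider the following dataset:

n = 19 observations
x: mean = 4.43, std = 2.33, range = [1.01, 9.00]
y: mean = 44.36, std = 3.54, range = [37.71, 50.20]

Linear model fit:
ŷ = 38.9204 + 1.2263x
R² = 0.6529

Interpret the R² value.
The model explains 65.29% of the variance in y (R² = 0.6529), leaving 34.71% unexplained; the fit is moderate.

R² (coefficient of determination) measures the proportion of variance in y explained by the regression model.

Here R² = 0.6529:
- Explained: 65.29% of the variation in y
- Unexplained (residual): 100% − 65.29% = 34.71%
- Rule of thumb (below 0.3 weak; 0.3 to below 0.7 moderate; 0.7 and above strong) → moderate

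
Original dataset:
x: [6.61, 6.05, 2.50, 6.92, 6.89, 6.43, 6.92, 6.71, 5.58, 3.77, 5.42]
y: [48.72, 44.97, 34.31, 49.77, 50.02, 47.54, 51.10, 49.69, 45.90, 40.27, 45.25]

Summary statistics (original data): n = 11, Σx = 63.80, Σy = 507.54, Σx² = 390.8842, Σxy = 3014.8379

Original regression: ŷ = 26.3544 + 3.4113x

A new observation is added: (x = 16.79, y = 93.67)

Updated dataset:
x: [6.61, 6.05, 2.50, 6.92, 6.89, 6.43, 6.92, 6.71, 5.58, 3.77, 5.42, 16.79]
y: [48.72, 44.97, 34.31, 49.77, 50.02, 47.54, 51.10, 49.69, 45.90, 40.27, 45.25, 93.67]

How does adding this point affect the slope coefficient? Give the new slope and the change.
Adding the point moves β₁ from 3.4113 to 4.1801, i.e. it increases by 0.7688 (+22.5%).

The new point has HIGH LEVERAGE: x = 16.79 is far from the original mean x̄ = 63.80/11 ≈ 5.80 (original range [2.50, 6.92]).

Step 1: Update the sums with the new point (n goes from 11 to 12)
Σx  = 63.80 + 16.79 = 80.59
Σy  = 507.54 + 93.67 = 601.21
Σx² = 390.8842 + 16.79² = 390.8842 + 281.9041 = 672.7883
Σxy = 3014.8379 + 16.79×93.67 = 3014.8379 + 1572.7193 = 4587.5572

Step 2: Recompute the slope with b₁ = (nΣxy − ΣxΣy) / (nΣx² − (Σx)²)
Numerator   = 12×4587.5572 − 80.59×601.21 = 55050.6864 − 48451.5139 = 6599.1725
Denominator = 12×672.7883 − 80.59² = 8073.4596 − 6494.7481 = 1578.7115
b₁(new) = 6599.1725 / 1578.7115 = 4.1801

(Same formula on the original sums: (11×3014.8379 − 63.80×507.54) / (11×390.8842 − 63.80²) = 782.1649 / 229.2862 = 3.4113, matching the given fit.)

Step 3: Change in slope
Δβ₁ = 4.1801 − 3.4113 = +0.7688
Relative change = +0.7688 / 3.4113 × 100% = +22.5%
→ the slope increases when the point is added.

A high-leverage point only changes the slope if it is off the original line; here y = 93.67 is above the original trend, so the slope increases.
In practice: check such a point for data-entry or measurement error.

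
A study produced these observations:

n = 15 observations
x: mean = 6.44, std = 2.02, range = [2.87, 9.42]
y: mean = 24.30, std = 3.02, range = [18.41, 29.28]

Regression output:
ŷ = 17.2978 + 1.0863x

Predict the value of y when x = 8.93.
ŷ = 26.9985

Plug x = 8.93 into the fitted line:

ŷ = 17.2978 + 1.0863 × 8.93
ŷ = 17.2978 + 9.7007
ŷ = 26.9985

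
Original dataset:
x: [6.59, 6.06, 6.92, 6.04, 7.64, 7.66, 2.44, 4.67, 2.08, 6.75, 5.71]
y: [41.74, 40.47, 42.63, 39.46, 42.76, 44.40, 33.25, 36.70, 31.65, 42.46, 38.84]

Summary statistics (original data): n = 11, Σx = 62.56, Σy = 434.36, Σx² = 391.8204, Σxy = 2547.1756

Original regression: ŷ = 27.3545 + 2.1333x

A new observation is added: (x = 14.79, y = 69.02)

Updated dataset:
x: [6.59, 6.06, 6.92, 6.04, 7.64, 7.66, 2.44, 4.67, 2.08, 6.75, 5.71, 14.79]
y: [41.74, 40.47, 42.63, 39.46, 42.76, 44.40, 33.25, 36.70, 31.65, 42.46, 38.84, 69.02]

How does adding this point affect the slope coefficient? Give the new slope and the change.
Adding the point moves β₁ from 2.1333 to 2.8869, i.e. it increases by 0.7536 (+35.3%).

x = 14.79 lies well outside the original x-range [2.08, 7.66] (x̄ ≈ 5.69), so this observation has high leverage and can move the slope substantially.

Step 1: Update the sums with the new point (n goes from 11 to 12)
Σx  = 62.56 + 14.79 = 77.35
Σy  = 434.36 + 69.02 = 503.38
Σx² = 391.8204 + 14.79² = 391.8204 + 218.7441 = 610.5645
Σxy = 2547.1756 + 14.79×69.02 = 2547.1756 + 1020.8058 = 3567.9814

Step 2: Recompute the slope with b₁ = (nΣxy − ΣxΣy) / (nΣx² − (Σx)²)
Numerator   = 12×3567.9814 − 77.35×503.38 = 42815.7768 − 38936.4430 = 3879.3338
Denominator = 12×610.5645 − 77.35² = 7326.7740 − 5983.0225 = 1343.7515
b₁(new) = 3879.3338 / 1343.7515 = 2.8869

(Same formula on the original sums: (11×2547.1756 − 62.56×434.36) / (11×391.8204 − 62.56²) = 845.3700 / 396.2708 = 2.1333, matching the given fit.)

Step 3: Change in slope
Δβ₁ = 2.8869 − 2.1333 = +0.7536
Relative change = +0.7536 / 2.1333 × 100% = +35.3%
→ the slope increases when the point is added.

A high-leverage point only changes the slope if it is off the original line; here y = 69.02 is above the original trend, so the slope increases.
In practice: check such a point for data-entry or measurement error.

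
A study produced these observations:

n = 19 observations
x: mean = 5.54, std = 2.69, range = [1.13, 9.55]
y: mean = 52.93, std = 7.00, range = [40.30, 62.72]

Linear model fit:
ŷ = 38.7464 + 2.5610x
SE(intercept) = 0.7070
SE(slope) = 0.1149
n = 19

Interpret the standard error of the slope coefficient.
SE(slope) = 0.1149 measures the uncertainty in the estimated slope. The coefficient is estimated precisely (SE/|β̂₁| = 4.5%).

What SE measures:
- The standard error quantifies the sampling variability of the coefficient estimate
- It is the estimated standard deviation of β̂₁ across hypothetical repeated samples of the same size
- Smaller SE → more precise estimate

Relative precision:
- SE / |β̂₁| = 0.1149 / 2.5610 = 4.5%
- Rule of thumb (under 20%: precise; 20% to under 50%: moderately precise; 50% or more: imprecise) → precise

Link to the t-test: t = β̂₁ / SE(β̂₁) = 2.5610 / 0.1149 = 22.2889, the statistic for H₀: β₁ = 0.

What drives SE(β̂₁): larger n (here n = 19) → smaller SE; wider spread of x values → smaller SE.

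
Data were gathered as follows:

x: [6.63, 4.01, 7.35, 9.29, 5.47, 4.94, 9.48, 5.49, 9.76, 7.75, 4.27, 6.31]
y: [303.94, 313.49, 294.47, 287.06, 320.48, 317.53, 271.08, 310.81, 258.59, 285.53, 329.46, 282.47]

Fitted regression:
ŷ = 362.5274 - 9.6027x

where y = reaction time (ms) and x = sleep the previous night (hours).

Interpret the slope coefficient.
An increase of one hour in sleep is associated with a 9.6027 ms decrease in predicted reaction time.

The slope β₁ = -9.6027 gives the rate at which the fitted reaction time changes with sleep.

Interpretation:
- Sleep up by 1 hour → predicted reaction time decreases by 9.6027 ms
- This is a linear approximation: the same per-unit change is assumed across the whole observed x range
- The sign (−) gives the direction; the magnitude 9.6027 gives the size of the effect per hour

(β₀ = 362.5274 is the fitted value at x = 0 and is not part of the slope interpretation.)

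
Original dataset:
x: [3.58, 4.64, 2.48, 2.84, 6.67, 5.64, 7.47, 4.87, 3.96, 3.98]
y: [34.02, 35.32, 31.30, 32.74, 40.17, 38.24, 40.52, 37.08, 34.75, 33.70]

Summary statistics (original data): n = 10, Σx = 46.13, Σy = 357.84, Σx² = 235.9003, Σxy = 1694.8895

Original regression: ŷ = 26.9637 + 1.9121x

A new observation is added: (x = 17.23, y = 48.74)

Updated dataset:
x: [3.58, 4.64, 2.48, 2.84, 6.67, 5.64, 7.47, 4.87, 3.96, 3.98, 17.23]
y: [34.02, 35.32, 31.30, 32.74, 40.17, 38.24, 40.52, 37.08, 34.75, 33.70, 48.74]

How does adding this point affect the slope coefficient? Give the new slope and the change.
Adding the point moves β₁ from 1.9121 to 1.1487, i.e. it decreases by 0.7634 (-39.9%).

The new point has HIGH LEVERAGE: x = 17.23 is far from the original mean x̄ = 46.13/10 ≈ 4.61 (original range [2.48, 7.47]).

Step 1: Update the sums with the new point (n goes from 10 to 11)
Σx  = 46.13 + 17.23 = 63.36
Σy  = 357.84 + 48.74 = 406.58
Σx² = 235.9003 + 17.23² = 235.9003 + 296.8729 = 532.7732
Σxy = 1694.8895 + 17.23×48.74 = 1694.8895 + 839.7902 = 2534.6797

Step 2: Recompute the slope with b₁ = (nΣxy − ΣxΣy) / (nΣx² − (Σx)²)
Numerator   = 11×2534.6797 − 63.36×406.58 = 27881.4767 − 25760.9088 = 2120.5679
Denominator = 11×532.7732 − 63.36² = 5860.5052 − 4014.4896 = 1846.0156
b₁(new) = 2120.5679 / 1846.0156 = 1.1487

(Same formula on the original sums: (10×1694.8895 − 46.13×357.84) / (10×235.9003 − 46.13²) = 441.7358 / 231.0261 = 1.9121, matching the given fit.)

Step 3: Change in slope
Δβ₁ = 1.1487 − 1.9121 = -0.7634
Relative change = -0.7634 / 1.9121 × 100% = -39.9%
→ the slope decreases when the point is added.

A high-leverage point only changes the slope if it is off the original line; here y = 48.74 is below the original trend, so the slope decreases.
In practice: examine leverage (hᵢ) and Cook's distance rather than deleting it automatically.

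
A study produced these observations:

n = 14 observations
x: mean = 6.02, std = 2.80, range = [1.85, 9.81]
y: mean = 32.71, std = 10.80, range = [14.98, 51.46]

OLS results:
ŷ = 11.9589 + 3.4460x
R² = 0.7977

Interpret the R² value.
The model explains 79.77% of the variance in y (R² = 0.7977), leaving 20.23% unexplained; the fit is strong.

R² = 1 − SS_res/SS_tot compares the residual scatter to the total scatter of y about its mean.

Here R² = 0.7977:
- Explained: 79.77% of the variation in y
- Unexplained (residual): 100% − 79.77% = 20.23%
- Rule of thumb (below 0.3 weak; 0.3 to below 0.7 moderate; 0.7 and above strong) → strong

Equivalently, for simple linear regression R² = r², so |r| = √0.7977 ≈ 0.8931.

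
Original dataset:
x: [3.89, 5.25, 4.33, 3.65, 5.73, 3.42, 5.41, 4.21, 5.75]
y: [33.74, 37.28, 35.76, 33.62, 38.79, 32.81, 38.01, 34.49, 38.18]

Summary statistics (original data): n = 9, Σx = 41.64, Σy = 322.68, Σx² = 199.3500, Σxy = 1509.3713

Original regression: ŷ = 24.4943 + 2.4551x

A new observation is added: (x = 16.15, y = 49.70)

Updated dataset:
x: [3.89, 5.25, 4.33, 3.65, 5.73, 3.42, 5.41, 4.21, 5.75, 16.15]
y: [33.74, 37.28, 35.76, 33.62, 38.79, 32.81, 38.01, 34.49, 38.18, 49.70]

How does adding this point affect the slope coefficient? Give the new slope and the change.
The slope changes from 2.4551 to 1.2681 (change of -1.1870, or -48.3%).

The new point has HIGH LEVERAGE: x = 16.15 is far from the original mean x̄ = 41.64/9 ≈ 4.63 (original range [3.42, 5.75]).

Step 1: Update the sums with the new point (n goes from 9 to 10)
Σx  = 41.64 + 16.15 = 57.79
Σy  = 322.68 + 49.70 = 372.38
Σx² = 199.3500 + 16.15² = 199.3500 + 260.8225 = 460.1725
Σxy = 1509.3713 + 16.15×49.70 = 1509.3713 + 802.6550 = 2312.0263

Step 2: Recompute the slope with b₁ = (nΣxy − ΣxΣy) / (nΣx² − (Σx)²)
Numerator   = 10×2312.0263 − 57.79×372.38 = 23120.2630 − 21519.8402 = 1600.4228
Denominator = 10×460.1725 − 57.79² = 4601.7250 − 3339.6841 = 1262.0409
b₁(new) = 1600.4228 / 1262.0409 = 1.2681

(Same formula on the original sums: (9×1509.3713 − 41.64×322.68) / (9×199.3500 − 41.64²) = 147.9465 / 60.2604 = 2.4551, matching the given fit.)

Step 3: Change in slope
Δβ₁ = 1.2681 − 2.4551 = -1.1870
Relative change = -1.1870 / 2.4551 × 100% = -48.3%
→ the slope decreases when the point is added.

A high-leverage point only changes the slope if it is off the original line; here y = 49.70 is below the original trend, so the slope decreases.
In practice: examine leverage (hᵢ) and Cook's distance rather than deleting it automatically.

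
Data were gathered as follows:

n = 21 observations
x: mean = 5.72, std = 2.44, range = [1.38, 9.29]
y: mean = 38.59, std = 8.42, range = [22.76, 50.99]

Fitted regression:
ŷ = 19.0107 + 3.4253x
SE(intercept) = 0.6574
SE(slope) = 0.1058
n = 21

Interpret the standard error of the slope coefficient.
SE(β̂₁) = 0.1058 is the estimated standard deviation of the slope estimate across repeated samples; relative to β̂₁ = 3.4253 that is 3.1%, a precise estimate.

SE(β̂₁) = 0.1058 says: if we drew many samples of n = 21 from the same population and refit each time, the fitted slopes would scatter with a standard deviation of roughly 0.1058 around the true β₁.

Relative precision:
- SE / |β̂₁| = 0.1058 / 3.4253 = 3.1%
- Rule of thumb (under 20%: precise; 20% to under 50%: moderately precise; 50% or more: imprecise) → precise

Rough 95% range (±2 SE): 3.4253 ± 0.2116 → (3.2137, 3.6369).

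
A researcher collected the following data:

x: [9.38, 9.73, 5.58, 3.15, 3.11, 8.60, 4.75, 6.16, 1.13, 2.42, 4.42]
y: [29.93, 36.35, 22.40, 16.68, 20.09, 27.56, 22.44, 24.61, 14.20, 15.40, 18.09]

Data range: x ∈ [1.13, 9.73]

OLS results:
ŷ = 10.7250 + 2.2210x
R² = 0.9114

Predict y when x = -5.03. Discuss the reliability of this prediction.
The equation gives ŷ = -0.4466; however x = -5.03 is 6.16 units below the observed range, so this extrapolated value should not be trusted.

Prediction calculation:
ŷ = 10.7250 + 2.2210 × (-5.03)
ŷ = -0.4466

Reliability:
- Data range: x ∈ [1.13, 9.73]
- Prediction point: x = -5.03 is 6.16 units below the observed range → this is EXTRAPOLATION, not interpolation

Why that matters here:
- R² describes fit only over the sampled x values; it says nothing about behaviour beyond them
- The linear relationship may not hold outside the observed range

Report the number if required, but flag clearly that it is an extrapolation.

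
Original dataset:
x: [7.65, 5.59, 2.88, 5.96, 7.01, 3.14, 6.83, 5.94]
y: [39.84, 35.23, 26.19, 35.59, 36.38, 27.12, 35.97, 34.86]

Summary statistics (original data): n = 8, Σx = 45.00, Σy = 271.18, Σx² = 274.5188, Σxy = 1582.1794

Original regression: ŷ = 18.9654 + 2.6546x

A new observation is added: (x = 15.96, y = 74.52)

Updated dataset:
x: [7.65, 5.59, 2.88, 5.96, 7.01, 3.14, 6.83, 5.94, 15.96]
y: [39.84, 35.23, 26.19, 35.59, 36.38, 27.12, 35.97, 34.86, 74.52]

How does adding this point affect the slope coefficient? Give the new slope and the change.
Adding the point moves β₁ from 2.6546 to 3.6959, i.e. it increases by 1.0413 (+39.2%).

x = 15.96 lies well outside the original x-range [2.88, 7.65] (x̄ ≈ 5.63), so this observation has high leverage and can move the slope substantially.

Step 1: Update the sums with the new point (n goes from 8 to 9)
Σx  = 45.00 + 15.96 = 60.96
Σy  = 271.18 + 74.52 = 345.70
Σx² = 274.5188 + 15.96² = 274.5188 + 254.7216 = 529.2404
Σxy = 1582.1794 + 15.96×74.52 = 1582.1794 + 1189.3392 = 2771.5186

Step 2: Recompute the slope with b₁ = (nΣxy − ΣxΣy) / (nΣx² − (Σx)²)
Numerator   = 9×2771.5186 − 60.96×345.70 = 24943.6674 − 21073.8720 = 3869.7954
Denominator = 9×529.2404 − 60.96² = 4763.1636 − 3716.1216 = 1047.0420
b₁(new) = 3869.7954 / 1047.0420 = 3.6959

(Same formula on the original sums: (8×1582.1794 − 45.00×271.18) / (8×274.5188 − 45.00²) = 454.3352 / 171.1504 = 2.6546, matching the given fit.)

Step 3: Change in slope
Δβ₁ = 3.6959 − 2.6546 = +1.0413
Relative change = +1.0413 / 2.6546 × 100% = +39.2%
→ the slope increases when the point is added.

Because the point sits above the extension of the original line at a high-leverage x, it tilts the fit up.
In practice: check such a point for data-entry or measurement error; refit with and without it and report both if conclusions differ.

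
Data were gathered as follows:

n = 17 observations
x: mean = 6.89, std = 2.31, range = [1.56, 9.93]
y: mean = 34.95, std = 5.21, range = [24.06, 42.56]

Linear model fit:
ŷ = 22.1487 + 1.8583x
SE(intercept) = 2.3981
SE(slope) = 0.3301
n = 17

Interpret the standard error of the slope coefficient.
SE(β̂₁) = 0.3301 is the estimated standard deviation of the slope estimate across repeated samples; relative to β̂₁ = 1.8583 that is 17.8%, a precise estimate.

SE(β̂₁) = 0.3301 says: if we drew many samples of n = 17 from the same population and refit each time, the fitted slopes would scatter with a standard deviation of roughly 0.3301 around the true β₁.

Relative precision:
- SE / |β̂₁| = 0.3301 / 1.8583 = 17.8%
- Rule of thumb (under 20%: precise; 20% to under 50%: moderately precise; 50% or more: imprecise) → precise

Link to interval estimation: a confidence interval for β₁ is β̂₁ ± t* × 0.3301, so SE sets the half-width per unit of t*.

What drives SE(β̂₁): more residual scatter → larger SE; wider spread of x values → smaller SE; larger n (here n = 17) → smaller SE.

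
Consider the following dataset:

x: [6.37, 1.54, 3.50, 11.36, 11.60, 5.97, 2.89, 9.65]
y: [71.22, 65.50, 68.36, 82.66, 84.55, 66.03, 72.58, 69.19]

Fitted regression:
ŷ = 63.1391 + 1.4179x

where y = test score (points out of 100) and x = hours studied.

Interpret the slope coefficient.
On average, test score is about 1.4179 points higher for every extra hour of study time.

The slope β₁ = 1.4179 gives the rate at which the fitted test score changes with study time.

Interpretation:
- Study time up by 1 hour → predicted test score increases by 1.4179 points
- This is a linear approximation: the same per-unit change is assumed across the whole observed x range
- The sign (+) gives the direction; the magnitude 1.4179 gives the size of the effect per hour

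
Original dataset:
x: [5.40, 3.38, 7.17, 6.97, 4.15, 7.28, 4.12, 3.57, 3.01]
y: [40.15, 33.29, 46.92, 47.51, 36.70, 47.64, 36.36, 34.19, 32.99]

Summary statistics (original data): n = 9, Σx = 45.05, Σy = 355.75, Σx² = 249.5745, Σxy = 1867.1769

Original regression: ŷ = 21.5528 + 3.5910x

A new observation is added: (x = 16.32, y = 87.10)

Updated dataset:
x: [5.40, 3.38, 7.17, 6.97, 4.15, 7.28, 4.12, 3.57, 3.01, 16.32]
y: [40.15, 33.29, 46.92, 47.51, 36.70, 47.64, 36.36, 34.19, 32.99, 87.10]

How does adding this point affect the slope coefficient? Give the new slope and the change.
The slope changes from 3.5910 to 4.0985 (change of +0.5075, or +14.1%).

The new point has HIGH LEVERAGE: x = 16.32 is far from the original mean x̄ = 45.05/9 ≈ 5.01 (original range [3.01, 7.28]).

Step 1: Update the sums with the new point (n goes from 9 to 10)
Σx  = 45.05 + 16.32 = 61.37
Σy  = 355.75 + 87.10 = 442.85
Σx² = 249.5745 + 16.32² = 249.5745 + 266.3424 = 515.9169
Σxy = 1867.1769 + 16.32×87.10 = 1867.1769 + 1421.4720 = 3288.6489

Step 2: Recompute the slope with b₁ = (nΣxy − ΣxΣy) / (nΣx² − (Σx)²)
Numerator   = 10×3288.6489 − 61.37×442.85 = 32886.4890 − 27177.7045 = 5708.7845
Denominator = 10×515.9169 − 61.37² = 5159.1690 − 3766.2769 = 1392.8921
b₁(new) = 5708.7845 / 1392.8921 = 4.0985

(Same formula on the original sums: (9×1867.1769 − 45.05×355.75) / (9×249.5745 − 45.05²) = 778.0546 / 216.6680 = 3.5910, matching the given fit.)

Step 3: Change in slope
Δβ₁ = 4.0985 − 3.5910 = +0.5075
Relative change = +0.5075 / 3.5910 × 100% = +14.1%
→ the slope increases when the point is added.

Because the point sits above the extension of the original line at a high-leverage x, it tilts the fit up.
In practice: examine leverage (hᵢ) and Cook's distance rather than deleting it automatically.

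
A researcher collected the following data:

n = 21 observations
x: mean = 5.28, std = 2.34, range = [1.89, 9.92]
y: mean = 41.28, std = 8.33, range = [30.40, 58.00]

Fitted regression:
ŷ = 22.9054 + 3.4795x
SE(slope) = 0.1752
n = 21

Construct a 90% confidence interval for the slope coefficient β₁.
The 90% CI for β₁ is (3.1766, 3.7824)

Confidence interval for the slope:

The 90% CI for β₁ is: β̂₁ ± t*(α/2, n-2) × SE(β̂₁)

Step 1: Find critical t-value
- Confidence level = 0.9
- Degrees of freedom = n - 2 = 21 - 2 = 19
- t*(α/2, 19) = 1.7291

Step 2: Calculate margin of error
Margin = 1.7291 × 0.1752 = 0.3029

Step 3: Construct interval
CI = 3.4795 ± 0.3029
CI = (3.1766, 3.7824)

Interpretation: intervals built this way capture the true β₁ in 90% of repeated samples; here the plausible range for the per-unit effect of x on y is 3.1766 to 3.7824.
Since 0 is outside the interval, a two-sided test at α = 0.10 would reject H₀: β₁ = 0.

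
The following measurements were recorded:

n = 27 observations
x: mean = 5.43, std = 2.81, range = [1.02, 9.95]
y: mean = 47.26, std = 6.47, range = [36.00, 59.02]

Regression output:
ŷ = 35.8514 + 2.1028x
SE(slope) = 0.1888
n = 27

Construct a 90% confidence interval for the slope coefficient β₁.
The 90% CI for β₁ is (1.7803, 2.4253)

Confidence interval for the slope:

The 90% CI for β₁ is: β̂₁ ± t*(α/2, n-2) × SE(β̂₁)

Step 1: Find critical t-value
- Confidence level = 0.9
- Degrees of freedom = n - 2 = 27 - 2 = 25
- t*(α/2, 25) = 1.7081

Step 2: Calculate margin of error
Margin = 1.7081 × 0.1888 = 0.3225

Step 3: Construct interval
CI = 2.1028 ± 0.3225
CI = (1.7803, 2.4253)

Interpretation: We are 90% confident that the true slope β₁ lies between 1.7803 and 2.4253.
Since 0 is outside the interval, a two-sided test at α = 0.10 would reject H₀: β₁ = 0.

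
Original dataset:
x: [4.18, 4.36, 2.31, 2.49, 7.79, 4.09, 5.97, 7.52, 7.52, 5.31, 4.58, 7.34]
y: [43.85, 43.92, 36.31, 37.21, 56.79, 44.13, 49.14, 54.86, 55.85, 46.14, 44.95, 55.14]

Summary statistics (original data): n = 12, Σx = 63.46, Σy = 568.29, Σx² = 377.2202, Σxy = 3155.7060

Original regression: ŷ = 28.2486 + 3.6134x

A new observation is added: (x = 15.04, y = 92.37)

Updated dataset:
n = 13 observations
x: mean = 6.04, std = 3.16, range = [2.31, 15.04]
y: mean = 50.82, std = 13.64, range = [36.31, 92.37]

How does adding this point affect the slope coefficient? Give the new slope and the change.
New slope β₁ = 4.2934 versus 3.6134 before: a change of +0.6800 (+18.8%).

The new point has HIGH LEVERAGE: x = 15.04 is far from the original mean x̄ = 63.46/12 ≈ 5.29 (original range [2.31, 7.79]).

Step 1: Update the sums with the new point (n goes from 12 to 13)
Σx  = 63.46 + 15.04 = 78.50
Σy  = 568.29 + 92.37 = 660.66
Σx² = 377.2202 + 15.04² = 377.2202 + 226.2016 = 603.4218
Σxy = 3155.7060 + 15.04×92.37 = 3155.7060 + 1389.2448 = 4544.9508

Step 2: Recompute the slope with b₁ = (nΣxy − ΣxΣy) / (nΣx² − (Σx)²)
Numerator   = 13×4544.9508 − 78.50×660.66 = 59084.3604 − 51861.8100 = 7222.5504
Denominator = 13×603.4218 − 78.50² = 7844.4834 − 6162.2500 = 1682.2334
b₁(new) = 7222.5504 / 1682.2334 = 4.2934

(Same formula on the original sums: (12×3155.7060 − 63.46×568.29) / (12×377.2202 − 63.46²) = 1804.7886 / 499.4708 = 3.6134, matching the given fit.)

Step 3: Change in slope
Δβ₁ = 4.2934 − 3.6134 = +0.6800
Relative change = +0.6800 / 3.6134 × 100% = +18.8%
→ the slope increases when the point is added.

A high-leverage point only changes the slope if it is off the original line; here y = 92.37 is above the original trend, so the slope increases.
In practice: examine leverage (hᵢ) and Cook's distance rather than deleting it automatically; investigate whether it comes from the same population as the rest of the sample.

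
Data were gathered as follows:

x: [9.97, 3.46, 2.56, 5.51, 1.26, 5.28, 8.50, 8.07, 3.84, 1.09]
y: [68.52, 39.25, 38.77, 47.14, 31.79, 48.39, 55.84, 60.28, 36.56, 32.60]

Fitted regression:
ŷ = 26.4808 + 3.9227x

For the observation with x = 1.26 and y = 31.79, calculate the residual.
Residual = 0.3666

The residual is the difference between the actual value and the predicted value:

Residual = y - ŷ

Step 1: Calculate predicted value
ŷ = 26.4808 + 3.9227 × 1.26
ŷ = 31.4234

Step 2: Calculate residual
Residual = 31.79 - 31.4234
Residual = 0.3666

Interpretation: the model underestimates the actual value by 0.3666 at this point (positive residual → observation lies above the fitted line).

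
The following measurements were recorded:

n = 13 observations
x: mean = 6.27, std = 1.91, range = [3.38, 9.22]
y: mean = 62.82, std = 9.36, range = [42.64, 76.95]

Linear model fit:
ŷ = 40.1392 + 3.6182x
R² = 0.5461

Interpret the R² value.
The model explains 54.61% of the variance in y (R² = 0.5461), leaving 45.39% unexplained; the fit is moderate.

R² (coefficient of determination) measures the proportion of variance in y explained by the regression model.

Here R² = 0.5461:
- Explained: 54.61% of the variation in y
- Unexplained (residual): 100% − 54.61% = 45.39%
- Rule of thumb (below 0.3 weak; 0.3 to below 0.7 moderate; 0.7 and above strong) → moderate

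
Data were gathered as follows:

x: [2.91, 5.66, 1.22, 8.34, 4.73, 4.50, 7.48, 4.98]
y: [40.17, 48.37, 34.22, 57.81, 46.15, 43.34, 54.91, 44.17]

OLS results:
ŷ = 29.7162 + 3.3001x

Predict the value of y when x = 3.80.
ŷ = 42.2566

To predict y for x = 3.80, substitute into the regression equation:

ŷ = 29.7162 + 3.3001 × 3.80
ŷ = 29.7162 + 12.5404
ŷ = 42.2566

This is the fitted mean response at that x — an individual observation would come with a wider prediction interval.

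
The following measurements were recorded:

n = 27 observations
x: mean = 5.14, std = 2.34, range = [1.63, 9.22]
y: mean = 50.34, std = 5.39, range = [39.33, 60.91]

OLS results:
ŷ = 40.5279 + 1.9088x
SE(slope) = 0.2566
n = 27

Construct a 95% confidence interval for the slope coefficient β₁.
The 95% CI for β₁ is (1.3803, 2.4373)

Confidence interval for the slope:

The 95% CI for β₁ is: β̂₁ ± t*(α/2, n-2) × SE(β̂₁)

Step 1: Find critical t-value
- Confidence level = 0.95
- Degrees of freedom = n - 2 = 27 - 2 = 25
- t*(α/2, 25) = 2.0595

Step 2: Calculate margin of error
Margin = 2.0595 × 0.2566 = 0.5285

Step 3: Construct interval
CI = 1.9088 ± 0.5285
CI = (1.3803, 2.4373)

Interpretation: intervals built this way capture the true β₁ in 95% of repeated samples; here the plausible range for the per-unit effect of x on y is 1.3803 to 2.4373.
The interval does not include 0, suggesting a significant linear relationship.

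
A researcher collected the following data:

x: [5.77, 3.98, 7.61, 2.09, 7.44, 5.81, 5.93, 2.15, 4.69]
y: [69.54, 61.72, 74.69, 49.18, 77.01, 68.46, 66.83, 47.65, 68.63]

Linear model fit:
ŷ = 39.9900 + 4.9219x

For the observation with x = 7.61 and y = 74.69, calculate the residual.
Residual = -2.7557

The residual is the difference between the actual value and the predicted value:

Residual = y - ŷ

Step 1: Calculate predicted value
ŷ = 39.9900 + 4.9219 × 7.61
ŷ = 77.4457

Step 2: Calculate residual
Residual = 74.69 - 77.4457
Residual = -2.7557

Interpretation: the model overestimates the actual value by 2.7557 at this point (negative residual → observation lies below the fitted line).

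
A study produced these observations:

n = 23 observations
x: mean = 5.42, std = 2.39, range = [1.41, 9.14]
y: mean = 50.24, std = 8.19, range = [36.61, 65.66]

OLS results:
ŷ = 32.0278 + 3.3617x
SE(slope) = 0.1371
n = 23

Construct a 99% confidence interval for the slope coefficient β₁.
The 99% CI for β₁ is (2.9735, 3.7499)

Confidence interval for the slope:

The 99% CI for β₁ is: β̂₁ ± t*(α/2, n-2) × SE(β̂₁)

Step 1: Find critical t-value
- Confidence level = 0.99
- Degrees of freedom = n - 2 = 23 - 2 = 21
- t*(α/2, 21) = 2.8314

Step 2: Calculate margin of error
Margin = 2.8314 × 0.1371 = 0.3882

Step 3: Construct interval
CI = 3.3617 ± 0.3882
CI = (2.9735, 3.7499)

Interpretation: intervals built this way capture the true β₁ in 99% of repeated samples; here the plausible range for the per-unit effect of x on y is 2.9735 to 3.7499.
Both endpoints are positive, so the data support a genuinely positive slope at this confidence level.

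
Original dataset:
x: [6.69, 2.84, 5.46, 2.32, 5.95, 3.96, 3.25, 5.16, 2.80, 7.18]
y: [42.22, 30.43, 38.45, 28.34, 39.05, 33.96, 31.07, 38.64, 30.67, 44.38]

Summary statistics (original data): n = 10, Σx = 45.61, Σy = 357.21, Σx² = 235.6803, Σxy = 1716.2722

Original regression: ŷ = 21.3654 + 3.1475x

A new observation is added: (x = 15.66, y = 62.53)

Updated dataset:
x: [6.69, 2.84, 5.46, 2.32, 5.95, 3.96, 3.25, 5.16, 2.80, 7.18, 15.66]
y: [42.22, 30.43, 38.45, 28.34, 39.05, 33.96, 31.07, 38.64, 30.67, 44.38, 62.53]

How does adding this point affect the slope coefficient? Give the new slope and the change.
Adding the point moves β₁ from 3.1475 to 2.5604, i.e. it decreases by 0.5871 (-18.7%).

x = 15.66 lies well outside the original x-range [2.32, 7.18] (x̄ ≈ 4.56), so this observation has high leverage and can move the slope substantially.

Step 1: Update the sums with the new point (n goes from 10 to 11)
Σx  = 45.61 + 15.66 = 61.27
Σy  = 357.21 + 62.53 = 419.74
Σx² = 235.6803 + 15.66² = 235.6803 + 245.2356 = 480.9159
Σxy = 1716.2722 + 15.66×62.53 = 1716.2722 + 979.2198 = 2695.4920

Step 2: Recompute the slope with b₁ = (nΣxy − ΣxΣy) / (nΣx² − (Σx)²)
Numerator   = 11×2695.4920 − 61.27×419.74 = 29650.4120 − 25717.4698 = 3932.9422
Denominator = 11×480.9159 − 61.27² = 5290.0749 − 3754.0129 = 1536.0620
b₁(new) = 3932.9422 / 1536.0620 = 2.5604

(Same formula on the original sums: (10×1716.2722 − 45.61×357.21) / (10×235.6803 − 45.61²) = 870.3739 / 276.5309 = 3.1475, matching the given fit.)

Step 3: Change in slope
Δβ₁ = 2.5604 − 3.1475 = -0.5871
Relative change = -0.5871 / 3.1475 × 100% = -18.7%
→ the slope decreases when the point is added.

A high-leverage point only changes the slope if it is off the original line; here y = 62.53 is below the original trend, so the slope decreases.
In practice: investigate whether it comes from the same population as the rest of the sample; refit with and without it and report both if conclusions differ.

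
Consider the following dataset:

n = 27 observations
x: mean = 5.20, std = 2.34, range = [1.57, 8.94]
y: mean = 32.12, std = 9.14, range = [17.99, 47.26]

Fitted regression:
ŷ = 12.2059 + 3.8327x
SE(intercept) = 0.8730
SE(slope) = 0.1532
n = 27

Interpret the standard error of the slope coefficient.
SE(slope) = 0.1532 measures the uncertainty in the estimated slope. The coefficient is estimated precisely (SE/|β̂₁| = 4.0%).

SE(β̂₁) = s / √Sxx, where s is the residual standard deviation and Sxx = Σ(x − x̄)². It is the yardstick for how far β̂₁ = 3.8327 could plausibly be from the true slope.

Relative precision:
- SE / |β̂₁| = 0.1532 / 3.8327 = 4.0%
- Rule of thumb (under 20%: precise; 20% to under 50%: moderately precise; 50% or more: imprecise) → precise

Link to interval estimation: a confidence interval for β₁ is β̂₁ ± t* × 0.1532, so SE sets the half-width per unit of t*.

What drives SE(β̂₁): more residual scatter → larger SE.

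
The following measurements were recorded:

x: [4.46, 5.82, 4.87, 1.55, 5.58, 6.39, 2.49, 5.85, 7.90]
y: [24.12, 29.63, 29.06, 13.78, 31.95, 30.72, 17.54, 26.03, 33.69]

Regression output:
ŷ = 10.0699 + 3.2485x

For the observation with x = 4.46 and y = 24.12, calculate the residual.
Residual = -0.4382

The residual is the difference between the actual value and the predicted value:

Residual = y - ŷ

Step 1: Calculate predicted value
ŷ = 10.0699 + 3.2485 × 4.46
ŷ = 24.5582

Step 2: Calculate residual
Residual = 24.12 - 24.5582
Residual = -0.4382

Sign check: y < ŷ, so the point is below the line and the fit overestimates here.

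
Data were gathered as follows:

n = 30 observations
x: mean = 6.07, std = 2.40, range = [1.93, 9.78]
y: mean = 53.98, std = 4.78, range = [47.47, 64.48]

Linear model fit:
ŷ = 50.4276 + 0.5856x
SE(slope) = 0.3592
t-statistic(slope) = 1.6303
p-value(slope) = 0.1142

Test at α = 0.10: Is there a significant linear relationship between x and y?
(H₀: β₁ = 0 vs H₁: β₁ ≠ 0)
Since p-value = 0.1142 ≥ α = 0.10, fail to reject H₀ — the slope is not significantly different from 0.

Hypothesis test for the slope coefficient:

H₀: β₁ = 0 (no linear relationship)
H₁: β₁ ≠ 0 (linear relationship exists)

Test statistic: t = β̂₁ / SE(β̂₁) = 0.5856 / 0.3592 = 1.6303

p = 0.1142: how often a slope estimate this far from 0 (in SE units) would arise by chance if β₁ were truly 0.

Decision rule: reject H₀ if p-value < α.
p-value = 0.1142 ≥ α = 0.10 → fail to reject H₀.

Conclusion: the linear association between x and y is not significant at the 10% level.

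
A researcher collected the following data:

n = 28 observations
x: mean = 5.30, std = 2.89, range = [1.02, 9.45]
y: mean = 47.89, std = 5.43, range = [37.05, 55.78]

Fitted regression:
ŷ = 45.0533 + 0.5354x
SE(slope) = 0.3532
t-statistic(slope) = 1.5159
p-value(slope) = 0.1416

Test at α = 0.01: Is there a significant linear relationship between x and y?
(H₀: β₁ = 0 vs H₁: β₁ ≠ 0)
Since p-value = 0.1416 ≥ α = 0.01, fail to reject H₀ — the slope is not significantly different from 0.

Hypothesis test for the slope coefficient:

H₀: β₁ = 0 (no linear relationship)
H₁: β₁ ≠ 0 (linear relationship exists)

Test statistic: t = β̂₁ / SE(β̂₁) = 0.5354 / 0.3532 = 1.5159

p = 0.1416: how often a slope estimate this far from 0 (in SE units) would arise by chance if β₁ were truly 0.

Decision rule: reject H₀ if p-value < α.
p-value = 0.1416 ≥ α = 0.01 → fail to reject H₀.

At α = 0.01 the data do not provide convincing evidence of a nonzero slope.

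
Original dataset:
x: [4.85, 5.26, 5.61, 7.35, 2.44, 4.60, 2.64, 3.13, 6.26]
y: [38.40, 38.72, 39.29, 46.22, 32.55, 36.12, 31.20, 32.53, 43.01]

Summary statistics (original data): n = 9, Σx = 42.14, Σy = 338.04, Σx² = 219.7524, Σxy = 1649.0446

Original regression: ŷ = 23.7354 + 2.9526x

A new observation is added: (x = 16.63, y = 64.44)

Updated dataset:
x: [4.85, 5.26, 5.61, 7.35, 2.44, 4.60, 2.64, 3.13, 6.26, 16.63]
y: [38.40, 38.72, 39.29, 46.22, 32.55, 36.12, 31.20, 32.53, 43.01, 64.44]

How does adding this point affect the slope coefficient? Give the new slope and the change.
New slope β₁ = 2.3543 versus 2.9526 before: a change of -0.5983 (-20.3%).

The new point has HIGH LEVERAGE: x = 16.63 is far from the original mean x̄ = 42.14/9 ≈ 4.68 (original range [2.44, 7.35]).

Step 1: Update the sums with the new point (n goes from 9 to 10)
Σx  = 42.14 + 16.63 = 58.77
Σy  = 338.04 + 64.44 = 402.48
Σx² = 219.7524 + 16.63² = 219.7524 + 276.5569 = 496.3093
Σxy = 1649.0446 + 16.63×64.44 = 1649.0446 + 1071.6372 = 2720.6818

Step 2: Recompute the slope with b₁ = (nΣxy − ΣxΣy) / (nΣx² − (Σx)²)
Numerator   = 10×2720.6818 − 58.77×402.48 = 27206.8180 − 23653.7496 = 3553.0684
Denominator = 10×496.3093 − 58.77² = 4963.0930 − 3453.9129 = 1509.1801
b₁(new) = 3553.0684 / 1509.1801 = 2.3543

(Same formula on the original sums: (9×1649.0446 − 42.14×338.04) / (9×219.7524 − 42.14²) = 596.3958 / 201.9920 = 2.9526, matching the given fit.)

Step 3: Change in slope
Δβ₁ = 2.3543 − 2.9526 = -0.5983
Relative change = -0.5983 / 2.9526 × 100% = -20.3%
→ the slope decreases when the point is added.

Because the point sits below the extension of the original line at a high-leverage x, it tilts the fit down.
In practice: examine leverage (hᵢ) and Cook's distance rather than deleting it automatically.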